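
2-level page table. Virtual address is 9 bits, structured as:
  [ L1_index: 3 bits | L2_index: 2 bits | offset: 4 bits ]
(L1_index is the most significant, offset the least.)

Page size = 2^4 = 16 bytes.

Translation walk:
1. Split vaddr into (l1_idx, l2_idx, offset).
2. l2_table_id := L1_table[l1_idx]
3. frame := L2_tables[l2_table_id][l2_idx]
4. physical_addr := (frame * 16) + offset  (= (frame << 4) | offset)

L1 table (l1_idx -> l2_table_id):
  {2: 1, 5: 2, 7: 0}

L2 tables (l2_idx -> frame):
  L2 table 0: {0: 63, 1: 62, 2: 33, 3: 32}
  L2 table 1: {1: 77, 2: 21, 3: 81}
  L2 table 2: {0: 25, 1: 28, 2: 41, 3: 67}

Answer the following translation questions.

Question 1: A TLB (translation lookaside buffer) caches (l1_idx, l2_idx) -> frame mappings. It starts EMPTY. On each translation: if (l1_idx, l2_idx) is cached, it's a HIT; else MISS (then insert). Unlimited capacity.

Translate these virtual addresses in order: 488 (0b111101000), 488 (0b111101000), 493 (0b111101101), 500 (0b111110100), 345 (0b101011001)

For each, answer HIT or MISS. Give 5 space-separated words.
vaddr=488: (7,2) not in TLB -> MISS, insert
vaddr=488: (7,2) in TLB -> HIT
vaddr=493: (7,2) in TLB -> HIT
vaddr=500: (7,3) not in TLB -> MISS, insert
vaddr=345: (5,1) not in TLB -> MISS, insert

Answer: MISS HIT HIT MISS MISS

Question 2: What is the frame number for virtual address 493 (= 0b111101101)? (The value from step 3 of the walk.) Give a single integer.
Answer: 33

Derivation:
vaddr = 493: l1_idx=7, l2_idx=2
L1[7] = 0; L2[0][2] = 33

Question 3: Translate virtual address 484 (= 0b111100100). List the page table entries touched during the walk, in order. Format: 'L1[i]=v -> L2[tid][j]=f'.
vaddr = 484 = 0b111100100
Split: l1_idx=7, l2_idx=2, offset=4

Answer: L1[7]=0 -> L2[0][2]=33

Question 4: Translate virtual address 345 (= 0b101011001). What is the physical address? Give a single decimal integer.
Answer: 457

Derivation:
vaddr = 345 = 0b101011001
Split: l1_idx=5, l2_idx=1, offset=9
L1[5] = 2
L2[2][1] = 28
paddr = 28 * 16 + 9 = 457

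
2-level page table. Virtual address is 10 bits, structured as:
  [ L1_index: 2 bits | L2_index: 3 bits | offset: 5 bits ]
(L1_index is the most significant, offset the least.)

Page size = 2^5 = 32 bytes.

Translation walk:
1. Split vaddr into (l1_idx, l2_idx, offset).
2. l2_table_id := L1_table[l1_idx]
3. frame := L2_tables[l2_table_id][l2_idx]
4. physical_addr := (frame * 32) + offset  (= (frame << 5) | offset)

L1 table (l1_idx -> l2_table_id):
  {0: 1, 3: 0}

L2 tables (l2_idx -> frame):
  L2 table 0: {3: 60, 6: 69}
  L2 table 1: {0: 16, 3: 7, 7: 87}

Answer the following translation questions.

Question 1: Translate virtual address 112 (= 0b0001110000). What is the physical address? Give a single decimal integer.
Answer: 240

Derivation:
vaddr = 112 = 0b0001110000
Split: l1_idx=0, l2_idx=3, offset=16
L1[0] = 1
L2[1][3] = 7
paddr = 7 * 32 + 16 = 240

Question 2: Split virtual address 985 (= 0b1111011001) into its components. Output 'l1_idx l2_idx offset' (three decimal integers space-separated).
vaddr = 985 = 0b1111011001
  top 2 bits -> l1_idx = 3
  next 3 bits -> l2_idx = 6
  bottom 5 bits -> offset = 25

Answer: 3 6 25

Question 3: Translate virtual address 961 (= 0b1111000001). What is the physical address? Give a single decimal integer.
vaddr = 961 = 0b1111000001
Split: l1_idx=3, l2_idx=6, offset=1
L1[3] = 0
L2[0][6] = 69
paddr = 69 * 32 + 1 = 2209

Answer: 2209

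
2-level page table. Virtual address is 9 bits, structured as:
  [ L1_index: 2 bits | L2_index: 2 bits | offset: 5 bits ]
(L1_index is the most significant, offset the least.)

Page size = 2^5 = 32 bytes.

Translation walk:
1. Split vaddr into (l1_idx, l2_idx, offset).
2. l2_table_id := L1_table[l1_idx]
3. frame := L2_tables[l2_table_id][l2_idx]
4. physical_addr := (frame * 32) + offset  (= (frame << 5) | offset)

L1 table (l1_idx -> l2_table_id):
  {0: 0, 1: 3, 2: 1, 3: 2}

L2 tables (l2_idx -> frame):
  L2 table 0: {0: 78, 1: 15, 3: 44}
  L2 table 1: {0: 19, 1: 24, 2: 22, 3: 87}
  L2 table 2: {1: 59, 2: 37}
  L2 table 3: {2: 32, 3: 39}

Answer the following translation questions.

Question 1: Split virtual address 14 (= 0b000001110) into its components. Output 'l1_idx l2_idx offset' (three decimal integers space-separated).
Answer: 0 0 14

Derivation:
vaddr = 14 = 0b000001110
  top 2 bits -> l1_idx = 0
  next 2 bits -> l2_idx = 0
  bottom 5 bits -> offset = 14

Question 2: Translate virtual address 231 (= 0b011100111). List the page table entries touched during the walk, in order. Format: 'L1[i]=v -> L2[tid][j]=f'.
Answer: L1[1]=3 -> L2[3][3]=39

Derivation:
vaddr = 231 = 0b011100111
Split: l1_idx=1, l2_idx=3, offset=7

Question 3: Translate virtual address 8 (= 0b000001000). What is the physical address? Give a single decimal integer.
Answer: 2504

Derivation:
vaddr = 8 = 0b000001000
Split: l1_idx=0, l2_idx=0, offset=8
L1[0] = 0
L2[0][0] = 78
paddr = 78 * 32 + 8 = 2504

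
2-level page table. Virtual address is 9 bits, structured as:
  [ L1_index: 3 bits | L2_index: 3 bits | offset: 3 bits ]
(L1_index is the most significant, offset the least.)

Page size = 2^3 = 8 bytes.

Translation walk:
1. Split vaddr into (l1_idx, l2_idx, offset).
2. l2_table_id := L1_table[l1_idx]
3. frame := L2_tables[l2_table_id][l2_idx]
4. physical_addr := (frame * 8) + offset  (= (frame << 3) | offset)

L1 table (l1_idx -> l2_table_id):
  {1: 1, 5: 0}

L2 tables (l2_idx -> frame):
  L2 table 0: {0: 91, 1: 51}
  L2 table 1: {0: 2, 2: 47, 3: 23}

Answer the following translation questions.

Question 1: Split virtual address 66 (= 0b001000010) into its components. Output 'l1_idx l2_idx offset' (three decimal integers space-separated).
Answer: 1 0 2

Derivation:
vaddr = 66 = 0b001000010
  top 3 bits -> l1_idx = 1
  next 3 bits -> l2_idx = 0
  bottom 3 bits -> offset = 2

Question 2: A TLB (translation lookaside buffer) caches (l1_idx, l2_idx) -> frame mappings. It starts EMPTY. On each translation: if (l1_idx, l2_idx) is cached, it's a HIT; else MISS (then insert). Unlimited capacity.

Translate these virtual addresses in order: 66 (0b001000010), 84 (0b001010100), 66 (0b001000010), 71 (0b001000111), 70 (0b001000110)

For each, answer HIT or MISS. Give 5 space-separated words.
Answer: MISS MISS HIT HIT HIT

Derivation:
vaddr=66: (1,0) not in TLB -> MISS, insert
vaddr=84: (1,2) not in TLB -> MISS, insert
vaddr=66: (1,0) in TLB -> HIT
vaddr=71: (1,0) in TLB -> HIT
vaddr=70: (1,0) in TLB -> HIT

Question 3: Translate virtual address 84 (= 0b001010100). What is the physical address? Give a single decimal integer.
vaddr = 84 = 0b001010100
Split: l1_idx=1, l2_idx=2, offset=4
L1[1] = 1
L2[1][2] = 47
paddr = 47 * 8 + 4 = 380

Answer: 380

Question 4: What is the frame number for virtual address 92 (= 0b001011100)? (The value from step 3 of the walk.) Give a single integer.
Answer: 23

Derivation:
vaddr = 92: l1_idx=1, l2_idx=3
L1[1] = 1; L2[1][3] = 23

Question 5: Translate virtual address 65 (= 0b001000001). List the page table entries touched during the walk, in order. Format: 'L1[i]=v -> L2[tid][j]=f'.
Answer: L1[1]=1 -> L2[1][0]=2

Derivation:
vaddr = 65 = 0b001000001
Split: l1_idx=1, l2_idx=0, offset=1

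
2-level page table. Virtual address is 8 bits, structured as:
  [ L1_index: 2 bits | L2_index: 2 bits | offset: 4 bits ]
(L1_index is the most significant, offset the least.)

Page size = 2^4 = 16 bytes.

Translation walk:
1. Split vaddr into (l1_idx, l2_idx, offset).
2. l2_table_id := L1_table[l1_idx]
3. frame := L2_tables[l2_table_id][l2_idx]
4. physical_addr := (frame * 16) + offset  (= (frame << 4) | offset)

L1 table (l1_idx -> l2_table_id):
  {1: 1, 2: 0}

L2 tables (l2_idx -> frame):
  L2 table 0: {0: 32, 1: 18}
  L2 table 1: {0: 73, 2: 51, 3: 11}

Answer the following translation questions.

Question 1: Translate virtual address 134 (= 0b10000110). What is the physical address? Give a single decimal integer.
vaddr = 134 = 0b10000110
Split: l1_idx=2, l2_idx=0, offset=6
L1[2] = 0
L2[0][0] = 32
paddr = 32 * 16 + 6 = 518

Answer: 518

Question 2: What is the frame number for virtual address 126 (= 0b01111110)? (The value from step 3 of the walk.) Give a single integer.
Answer: 11

Derivation:
vaddr = 126: l1_idx=1, l2_idx=3
L1[1] = 1; L2[1][3] = 11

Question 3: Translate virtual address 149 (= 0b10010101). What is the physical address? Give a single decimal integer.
Answer: 293

Derivation:
vaddr = 149 = 0b10010101
Split: l1_idx=2, l2_idx=1, offset=5
L1[2] = 0
L2[0][1] = 18
paddr = 18 * 16 + 5 = 293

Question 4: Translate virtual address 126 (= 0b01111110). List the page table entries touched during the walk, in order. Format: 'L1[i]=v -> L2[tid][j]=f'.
vaddr = 126 = 0b01111110
Split: l1_idx=1, l2_idx=3, offset=14

Answer: L1[1]=1 -> L2[1][3]=11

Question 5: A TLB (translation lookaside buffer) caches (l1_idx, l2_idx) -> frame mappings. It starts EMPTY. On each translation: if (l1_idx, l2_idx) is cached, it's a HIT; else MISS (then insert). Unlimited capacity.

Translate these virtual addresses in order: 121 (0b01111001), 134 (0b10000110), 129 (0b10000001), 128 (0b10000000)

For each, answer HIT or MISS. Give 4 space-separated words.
Answer: MISS MISS HIT HIT

Derivation:
vaddr=121: (1,3) not in TLB -> MISS, insert
vaddr=134: (2,0) not in TLB -> MISS, insert
vaddr=129: (2,0) in TLB -> HIT
vaddr=128: (2,0) in TLB -> HIT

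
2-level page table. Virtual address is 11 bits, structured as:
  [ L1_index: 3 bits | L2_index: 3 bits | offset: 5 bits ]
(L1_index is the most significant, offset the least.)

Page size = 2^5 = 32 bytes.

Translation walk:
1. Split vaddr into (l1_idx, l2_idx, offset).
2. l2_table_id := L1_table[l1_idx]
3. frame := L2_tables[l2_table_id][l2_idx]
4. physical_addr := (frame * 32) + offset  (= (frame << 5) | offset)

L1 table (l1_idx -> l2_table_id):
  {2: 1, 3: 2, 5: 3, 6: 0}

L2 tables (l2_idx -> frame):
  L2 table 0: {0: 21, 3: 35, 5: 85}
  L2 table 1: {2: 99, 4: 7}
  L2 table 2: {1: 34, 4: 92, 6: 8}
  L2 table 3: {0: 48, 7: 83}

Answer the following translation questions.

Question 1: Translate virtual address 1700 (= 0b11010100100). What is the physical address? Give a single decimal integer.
Answer: 2724

Derivation:
vaddr = 1700 = 0b11010100100
Split: l1_idx=6, l2_idx=5, offset=4
L1[6] = 0
L2[0][5] = 85
paddr = 85 * 32 + 4 = 2724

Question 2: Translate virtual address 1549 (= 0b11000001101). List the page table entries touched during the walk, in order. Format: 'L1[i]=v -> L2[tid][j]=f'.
vaddr = 1549 = 0b11000001101
Split: l1_idx=6, l2_idx=0, offset=13

Answer: L1[6]=0 -> L2[0][0]=21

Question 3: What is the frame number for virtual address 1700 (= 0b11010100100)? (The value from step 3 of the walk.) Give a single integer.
vaddr = 1700: l1_idx=6, l2_idx=5
L1[6] = 0; L2[0][5] = 85

Answer: 85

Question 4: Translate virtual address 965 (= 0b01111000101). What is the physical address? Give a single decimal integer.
vaddr = 965 = 0b01111000101
Split: l1_idx=3, l2_idx=6, offset=5
L1[3] = 2
L2[2][6] = 8
paddr = 8 * 32 + 5 = 261

Answer: 261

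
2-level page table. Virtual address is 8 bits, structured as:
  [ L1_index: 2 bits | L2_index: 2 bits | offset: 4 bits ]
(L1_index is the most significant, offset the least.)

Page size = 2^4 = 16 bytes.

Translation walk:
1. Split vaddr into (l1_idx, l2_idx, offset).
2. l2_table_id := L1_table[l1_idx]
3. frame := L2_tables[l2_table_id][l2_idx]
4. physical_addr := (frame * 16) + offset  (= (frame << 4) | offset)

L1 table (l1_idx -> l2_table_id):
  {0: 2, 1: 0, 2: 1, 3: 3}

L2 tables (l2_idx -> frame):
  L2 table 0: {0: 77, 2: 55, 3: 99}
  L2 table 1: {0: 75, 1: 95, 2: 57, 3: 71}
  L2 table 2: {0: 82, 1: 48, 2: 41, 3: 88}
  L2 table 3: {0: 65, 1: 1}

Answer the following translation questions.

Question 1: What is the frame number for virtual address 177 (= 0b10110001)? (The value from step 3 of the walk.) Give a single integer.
Answer: 71

Derivation:
vaddr = 177: l1_idx=2, l2_idx=3
L1[2] = 1; L2[1][3] = 71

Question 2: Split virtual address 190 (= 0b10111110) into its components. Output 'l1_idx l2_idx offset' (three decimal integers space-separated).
Answer: 2 3 14

Derivation:
vaddr = 190 = 0b10111110
  top 2 bits -> l1_idx = 2
  next 2 bits -> l2_idx = 3
  bottom 4 bits -> offset = 14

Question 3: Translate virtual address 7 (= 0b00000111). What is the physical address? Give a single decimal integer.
vaddr = 7 = 0b00000111
Split: l1_idx=0, l2_idx=0, offset=7
L1[0] = 2
L2[2][0] = 82
paddr = 82 * 16 + 7 = 1319

Answer: 1319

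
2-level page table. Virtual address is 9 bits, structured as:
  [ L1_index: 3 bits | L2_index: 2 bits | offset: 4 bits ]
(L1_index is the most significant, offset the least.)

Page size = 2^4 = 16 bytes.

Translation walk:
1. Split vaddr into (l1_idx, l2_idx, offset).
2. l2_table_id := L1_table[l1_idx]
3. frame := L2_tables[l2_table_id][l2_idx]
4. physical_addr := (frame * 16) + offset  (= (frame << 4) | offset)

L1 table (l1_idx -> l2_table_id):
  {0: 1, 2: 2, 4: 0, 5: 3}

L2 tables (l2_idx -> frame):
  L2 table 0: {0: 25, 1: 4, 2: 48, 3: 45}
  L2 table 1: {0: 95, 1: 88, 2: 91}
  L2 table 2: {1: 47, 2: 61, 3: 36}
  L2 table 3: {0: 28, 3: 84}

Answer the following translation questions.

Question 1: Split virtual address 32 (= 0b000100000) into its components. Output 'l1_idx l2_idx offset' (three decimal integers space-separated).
Answer: 0 2 0

Derivation:
vaddr = 32 = 0b000100000
  top 3 bits -> l1_idx = 0
  next 2 bits -> l2_idx = 2
  bottom 4 bits -> offset = 0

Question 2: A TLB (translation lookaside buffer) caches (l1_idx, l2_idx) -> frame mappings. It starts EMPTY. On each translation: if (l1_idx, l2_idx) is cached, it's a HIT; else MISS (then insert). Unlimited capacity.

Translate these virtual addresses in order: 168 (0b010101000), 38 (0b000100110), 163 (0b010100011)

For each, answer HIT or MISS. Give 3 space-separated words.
Answer: MISS MISS HIT

Derivation:
vaddr=168: (2,2) not in TLB -> MISS, insert
vaddr=38: (0,2) not in TLB -> MISS, insert
vaddr=163: (2,2) in TLB -> HIT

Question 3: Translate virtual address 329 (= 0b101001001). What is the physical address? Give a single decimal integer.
Answer: 457

Derivation:
vaddr = 329 = 0b101001001
Split: l1_idx=5, l2_idx=0, offset=9
L1[5] = 3
L2[3][0] = 28
paddr = 28 * 16 + 9 = 457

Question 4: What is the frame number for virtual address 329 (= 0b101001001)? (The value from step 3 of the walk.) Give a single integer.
Answer: 28

Derivation:
vaddr = 329: l1_idx=5, l2_idx=0
L1[5] = 3; L2[3][0] = 28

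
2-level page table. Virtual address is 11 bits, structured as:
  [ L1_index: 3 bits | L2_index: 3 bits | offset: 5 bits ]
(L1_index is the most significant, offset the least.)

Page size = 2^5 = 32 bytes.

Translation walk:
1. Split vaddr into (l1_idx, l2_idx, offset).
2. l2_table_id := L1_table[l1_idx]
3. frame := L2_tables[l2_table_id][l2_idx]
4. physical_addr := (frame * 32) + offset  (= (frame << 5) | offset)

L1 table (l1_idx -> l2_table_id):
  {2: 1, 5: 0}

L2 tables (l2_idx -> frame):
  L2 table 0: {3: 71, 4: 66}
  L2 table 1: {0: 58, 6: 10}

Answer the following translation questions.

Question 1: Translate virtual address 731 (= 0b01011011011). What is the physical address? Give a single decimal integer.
vaddr = 731 = 0b01011011011
Split: l1_idx=2, l2_idx=6, offset=27
L1[2] = 1
L2[1][6] = 10
paddr = 10 * 32 + 27 = 347

Answer: 347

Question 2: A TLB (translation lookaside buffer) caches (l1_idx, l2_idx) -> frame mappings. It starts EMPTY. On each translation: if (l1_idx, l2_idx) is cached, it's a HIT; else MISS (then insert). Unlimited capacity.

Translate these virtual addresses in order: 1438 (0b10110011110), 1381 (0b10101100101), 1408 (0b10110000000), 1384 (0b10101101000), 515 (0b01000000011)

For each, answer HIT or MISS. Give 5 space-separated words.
vaddr=1438: (5,4) not in TLB -> MISS, insert
vaddr=1381: (5,3) not in TLB -> MISS, insert
vaddr=1408: (5,4) in TLB -> HIT
vaddr=1384: (5,3) in TLB -> HIT
vaddr=515: (2,0) not in TLB -> MISS, insert

Answer: MISS MISS HIT HIT MISS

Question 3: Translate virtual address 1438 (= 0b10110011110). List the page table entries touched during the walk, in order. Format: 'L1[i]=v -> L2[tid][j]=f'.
Answer: L1[5]=0 -> L2[0][4]=66

Derivation:
vaddr = 1438 = 0b10110011110
Split: l1_idx=5, l2_idx=4, offset=30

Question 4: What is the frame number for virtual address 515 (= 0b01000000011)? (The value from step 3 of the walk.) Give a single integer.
vaddr = 515: l1_idx=2, l2_idx=0
L1[2] = 1; L2[1][0] = 58

Answer: 58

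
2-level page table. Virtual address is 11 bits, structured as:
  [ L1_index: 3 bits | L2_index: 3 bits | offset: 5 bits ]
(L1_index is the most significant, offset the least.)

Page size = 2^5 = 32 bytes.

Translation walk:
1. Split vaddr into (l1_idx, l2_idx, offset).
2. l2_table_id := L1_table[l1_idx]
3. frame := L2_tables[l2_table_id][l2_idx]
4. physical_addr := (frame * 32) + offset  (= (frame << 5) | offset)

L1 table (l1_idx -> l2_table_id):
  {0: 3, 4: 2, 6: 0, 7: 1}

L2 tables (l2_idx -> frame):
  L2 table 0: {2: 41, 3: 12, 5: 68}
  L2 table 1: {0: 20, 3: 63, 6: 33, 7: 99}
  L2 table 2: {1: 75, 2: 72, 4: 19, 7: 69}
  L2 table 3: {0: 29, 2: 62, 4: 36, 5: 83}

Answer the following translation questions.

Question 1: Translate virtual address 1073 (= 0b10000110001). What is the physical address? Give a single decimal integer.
vaddr = 1073 = 0b10000110001
Split: l1_idx=4, l2_idx=1, offset=17
L1[4] = 2
L2[2][1] = 75
paddr = 75 * 32 + 17 = 2417

Answer: 2417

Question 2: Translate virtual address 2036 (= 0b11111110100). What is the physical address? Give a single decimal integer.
Answer: 3188

Derivation:
vaddr = 2036 = 0b11111110100
Split: l1_idx=7, l2_idx=7, offset=20
L1[7] = 1
L2[1][7] = 99
paddr = 99 * 32 + 20 = 3188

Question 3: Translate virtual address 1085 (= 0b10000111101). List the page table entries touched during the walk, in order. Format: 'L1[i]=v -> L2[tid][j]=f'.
Answer: L1[4]=2 -> L2[2][1]=75

Derivation:
vaddr = 1085 = 0b10000111101
Split: l1_idx=4, l2_idx=1, offset=29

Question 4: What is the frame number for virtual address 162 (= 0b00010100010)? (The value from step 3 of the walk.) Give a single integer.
vaddr = 162: l1_idx=0, l2_idx=5
L1[0] = 3; L2[3][5] = 83

Answer: 83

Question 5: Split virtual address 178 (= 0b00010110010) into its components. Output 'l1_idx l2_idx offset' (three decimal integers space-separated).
vaddr = 178 = 0b00010110010
  top 3 bits -> l1_idx = 0
  next 3 bits -> l2_idx = 5
  bottom 5 bits -> offset = 18

Answer: 0 5 18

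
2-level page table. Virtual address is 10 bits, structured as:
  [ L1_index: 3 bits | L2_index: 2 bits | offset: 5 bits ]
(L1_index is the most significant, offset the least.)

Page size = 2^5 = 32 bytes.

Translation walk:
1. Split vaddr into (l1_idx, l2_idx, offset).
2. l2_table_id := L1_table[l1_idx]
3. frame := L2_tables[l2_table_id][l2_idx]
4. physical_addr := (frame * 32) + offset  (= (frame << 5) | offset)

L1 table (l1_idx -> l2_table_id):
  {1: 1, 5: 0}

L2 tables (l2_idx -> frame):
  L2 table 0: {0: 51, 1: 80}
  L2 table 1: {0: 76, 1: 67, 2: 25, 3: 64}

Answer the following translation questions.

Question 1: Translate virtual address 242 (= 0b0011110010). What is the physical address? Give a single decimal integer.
vaddr = 242 = 0b0011110010
Split: l1_idx=1, l2_idx=3, offset=18
L1[1] = 1
L2[1][3] = 64
paddr = 64 * 32 + 18 = 2066

Answer: 2066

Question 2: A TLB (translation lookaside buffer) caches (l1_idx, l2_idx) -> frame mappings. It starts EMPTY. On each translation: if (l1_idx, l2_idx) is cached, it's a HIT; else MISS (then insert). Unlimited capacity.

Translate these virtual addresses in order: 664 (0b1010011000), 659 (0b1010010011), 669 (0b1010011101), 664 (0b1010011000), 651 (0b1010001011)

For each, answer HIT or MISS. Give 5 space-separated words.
Answer: MISS HIT HIT HIT HIT

Derivation:
vaddr=664: (5,0) not in TLB -> MISS, insert
vaddr=659: (5,0) in TLB -> HIT
vaddr=669: (5,0) in TLB -> HIT
vaddr=664: (5,0) in TLB -> HIT
vaddr=651: (5,0) in TLB -> HIT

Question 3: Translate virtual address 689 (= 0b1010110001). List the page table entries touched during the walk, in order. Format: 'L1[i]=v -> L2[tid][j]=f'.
vaddr = 689 = 0b1010110001
Split: l1_idx=5, l2_idx=1, offset=17

Answer: L1[5]=0 -> L2[0][1]=80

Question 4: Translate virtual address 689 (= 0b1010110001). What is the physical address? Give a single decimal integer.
Answer: 2577

Derivation:
vaddr = 689 = 0b1010110001
Split: l1_idx=5, l2_idx=1, offset=17
L1[5] = 0
L2[0][1] = 80
paddr = 80 * 32 + 17 = 2577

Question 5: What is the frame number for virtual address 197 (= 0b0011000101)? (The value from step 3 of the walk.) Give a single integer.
Answer: 25

Derivation:
vaddr = 197: l1_idx=1, l2_idx=2
L1[1] = 1; L2[1][2] = 25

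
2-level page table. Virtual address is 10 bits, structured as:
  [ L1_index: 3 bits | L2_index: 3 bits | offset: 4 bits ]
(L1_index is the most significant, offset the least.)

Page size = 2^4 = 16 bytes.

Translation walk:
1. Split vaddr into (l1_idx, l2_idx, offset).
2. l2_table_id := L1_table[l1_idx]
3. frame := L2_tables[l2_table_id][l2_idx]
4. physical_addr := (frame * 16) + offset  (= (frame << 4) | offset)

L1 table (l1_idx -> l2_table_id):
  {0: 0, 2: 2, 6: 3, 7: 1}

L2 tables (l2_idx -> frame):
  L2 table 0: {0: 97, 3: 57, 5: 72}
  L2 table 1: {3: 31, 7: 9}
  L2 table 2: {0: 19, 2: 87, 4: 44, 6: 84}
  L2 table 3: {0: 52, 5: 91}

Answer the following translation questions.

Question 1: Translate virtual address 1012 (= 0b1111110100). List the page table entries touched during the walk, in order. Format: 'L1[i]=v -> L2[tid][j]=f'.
vaddr = 1012 = 0b1111110100
Split: l1_idx=7, l2_idx=7, offset=4

Answer: L1[7]=1 -> L2[1][7]=9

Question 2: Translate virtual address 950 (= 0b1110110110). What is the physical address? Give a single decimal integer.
vaddr = 950 = 0b1110110110
Split: l1_idx=7, l2_idx=3, offset=6
L1[7] = 1
L2[1][3] = 31
paddr = 31 * 16 + 6 = 502

Answer: 502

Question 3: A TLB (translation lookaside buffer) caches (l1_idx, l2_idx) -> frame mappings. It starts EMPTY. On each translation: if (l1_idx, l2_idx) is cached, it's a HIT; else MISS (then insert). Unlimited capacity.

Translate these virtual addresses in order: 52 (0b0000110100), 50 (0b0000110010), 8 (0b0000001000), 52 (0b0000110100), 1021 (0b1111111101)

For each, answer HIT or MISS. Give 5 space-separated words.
Answer: MISS HIT MISS HIT MISS

Derivation:
vaddr=52: (0,3) not in TLB -> MISS, insert
vaddr=50: (0,3) in TLB -> HIT
vaddr=8: (0,0) not in TLB -> MISS, insert
vaddr=52: (0,3) in TLB -> HIT
vaddr=1021: (7,7) not in TLB -> MISS, insert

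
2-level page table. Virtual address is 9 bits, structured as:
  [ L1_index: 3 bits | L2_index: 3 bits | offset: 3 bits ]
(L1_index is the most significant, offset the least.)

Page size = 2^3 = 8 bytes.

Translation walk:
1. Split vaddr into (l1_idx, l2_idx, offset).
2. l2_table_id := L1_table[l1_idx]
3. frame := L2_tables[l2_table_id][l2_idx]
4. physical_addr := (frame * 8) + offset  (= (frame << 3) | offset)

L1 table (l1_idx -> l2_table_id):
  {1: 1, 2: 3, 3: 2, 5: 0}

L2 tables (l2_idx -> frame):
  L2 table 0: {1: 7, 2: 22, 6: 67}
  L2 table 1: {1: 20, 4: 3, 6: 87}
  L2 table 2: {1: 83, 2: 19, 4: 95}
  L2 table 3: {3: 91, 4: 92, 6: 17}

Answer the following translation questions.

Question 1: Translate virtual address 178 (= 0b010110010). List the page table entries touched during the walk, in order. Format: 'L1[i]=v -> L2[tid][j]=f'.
vaddr = 178 = 0b010110010
Split: l1_idx=2, l2_idx=6, offset=2

Answer: L1[2]=3 -> L2[3][6]=17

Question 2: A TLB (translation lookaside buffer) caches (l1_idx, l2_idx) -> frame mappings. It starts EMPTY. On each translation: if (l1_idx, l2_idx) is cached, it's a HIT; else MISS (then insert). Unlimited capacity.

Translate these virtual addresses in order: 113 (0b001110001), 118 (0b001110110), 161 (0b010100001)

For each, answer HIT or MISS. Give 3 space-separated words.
Answer: MISS HIT MISS

Derivation:
vaddr=113: (1,6) not in TLB -> MISS, insert
vaddr=118: (1,6) in TLB -> HIT
vaddr=161: (2,4) not in TLB -> MISS, insert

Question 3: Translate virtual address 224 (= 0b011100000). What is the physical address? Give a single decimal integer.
vaddr = 224 = 0b011100000
Split: l1_idx=3, l2_idx=4, offset=0
L1[3] = 2
L2[2][4] = 95
paddr = 95 * 8 + 0 = 760

Answer: 760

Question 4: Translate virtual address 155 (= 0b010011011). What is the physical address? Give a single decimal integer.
Answer: 731

Derivation:
vaddr = 155 = 0b010011011
Split: l1_idx=2, l2_idx=3, offset=3
L1[2] = 3
L2[3][3] = 91
paddr = 91 * 8 + 3 = 731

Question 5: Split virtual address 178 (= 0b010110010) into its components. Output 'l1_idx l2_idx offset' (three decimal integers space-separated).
vaddr = 178 = 0b010110010
  top 3 bits -> l1_idx = 2
  next 3 bits -> l2_idx = 6
  bottom 3 bits -> offset = 2

Answer: 2 6 2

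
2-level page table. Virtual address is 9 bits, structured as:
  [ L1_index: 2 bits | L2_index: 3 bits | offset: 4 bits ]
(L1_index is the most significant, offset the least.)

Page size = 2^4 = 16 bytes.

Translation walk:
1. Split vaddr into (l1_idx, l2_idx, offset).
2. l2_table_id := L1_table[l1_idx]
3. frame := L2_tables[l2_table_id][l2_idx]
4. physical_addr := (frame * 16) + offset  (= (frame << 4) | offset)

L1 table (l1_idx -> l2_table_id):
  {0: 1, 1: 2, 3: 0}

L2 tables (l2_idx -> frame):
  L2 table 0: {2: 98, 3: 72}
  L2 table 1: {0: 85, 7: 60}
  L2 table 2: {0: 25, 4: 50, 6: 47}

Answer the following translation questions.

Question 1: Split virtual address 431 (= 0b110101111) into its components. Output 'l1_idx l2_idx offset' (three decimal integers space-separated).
Answer: 3 2 15

Derivation:
vaddr = 431 = 0b110101111
  top 2 bits -> l1_idx = 3
  next 3 bits -> l2_idx = 2
  bottom 4 bits -> offset = 15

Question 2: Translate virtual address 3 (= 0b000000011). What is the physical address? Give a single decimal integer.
vaddr = 3 = 0b000000011
Split: l1_idx=0, l2_idx=0, offset=3
L1[0] = 1
L2[1][0] = 85
paddr = 85 * 16 + 3 = 1363

Answer: 1363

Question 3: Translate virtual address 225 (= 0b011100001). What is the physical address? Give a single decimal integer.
Answer: 753

Derivation:
vaddr = 225 = 0b011100001
Split: l1_idx=1, l2_idx=6, offset=1
L1[1] = 2
L2[2][6] = 47
paddr = 47 * 16 + 1 = 753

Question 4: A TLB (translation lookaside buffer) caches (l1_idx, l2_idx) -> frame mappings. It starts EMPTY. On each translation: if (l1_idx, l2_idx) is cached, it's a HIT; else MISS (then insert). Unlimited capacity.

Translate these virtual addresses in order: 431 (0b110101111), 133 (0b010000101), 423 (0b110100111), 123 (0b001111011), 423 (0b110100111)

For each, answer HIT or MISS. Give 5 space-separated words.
Answer: MISS MISS HIT MISS HIT

Derivation:
vaddr=431: (3,2) not in TLB -> MISS, insert
vaddr=133: (1,0) not in TLB -> MISS, insert
vaddr=423: (3,2) in TLB -> HIT
vaddr=123: (0,7) not in TLB -> MISS, insert
vaddr=423: (3,2) in TLB -> HIT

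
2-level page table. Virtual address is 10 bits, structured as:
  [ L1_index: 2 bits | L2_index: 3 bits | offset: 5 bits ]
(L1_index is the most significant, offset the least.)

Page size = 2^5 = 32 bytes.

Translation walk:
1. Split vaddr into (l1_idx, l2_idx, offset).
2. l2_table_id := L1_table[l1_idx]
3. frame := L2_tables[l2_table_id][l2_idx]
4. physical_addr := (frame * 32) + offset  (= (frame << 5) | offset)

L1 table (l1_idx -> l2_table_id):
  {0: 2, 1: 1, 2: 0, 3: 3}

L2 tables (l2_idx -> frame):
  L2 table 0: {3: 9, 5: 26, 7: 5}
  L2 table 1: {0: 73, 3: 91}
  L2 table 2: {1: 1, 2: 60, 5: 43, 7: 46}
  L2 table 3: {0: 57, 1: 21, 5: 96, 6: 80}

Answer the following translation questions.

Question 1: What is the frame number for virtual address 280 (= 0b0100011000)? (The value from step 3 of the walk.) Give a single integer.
Answer: 73

Derivation:
vaddr = 280: l1_idx=1, l2_idx=0
L1[1] = 1; L2[1][0] = 73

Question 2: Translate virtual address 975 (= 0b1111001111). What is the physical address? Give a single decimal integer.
vaddr = 975 = 0b1111001111
Split: l1_idx=3, l2_idx=6, offset=15
L1[3] = 3
L2[3][6] = 80
paddr = 80 * 32 + 15 = 2575

Answer: 2575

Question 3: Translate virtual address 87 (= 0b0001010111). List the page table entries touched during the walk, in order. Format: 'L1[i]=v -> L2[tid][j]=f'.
vaddr = 87 = 0b0001010111
Split: l1_idx=0, l2_idx=2, offset=23

Answer: L1[0]=2 -> L2[2][2]=60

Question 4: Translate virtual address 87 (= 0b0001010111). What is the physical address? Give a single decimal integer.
vaddr = 87 = 0b0001010111
Split: l1_idx=0, l2_idx=2, offset=23
L1[0] = 2
L2[2][2] = 60
paddr = 60 * 32 + 23 = 1943

Answer: 1943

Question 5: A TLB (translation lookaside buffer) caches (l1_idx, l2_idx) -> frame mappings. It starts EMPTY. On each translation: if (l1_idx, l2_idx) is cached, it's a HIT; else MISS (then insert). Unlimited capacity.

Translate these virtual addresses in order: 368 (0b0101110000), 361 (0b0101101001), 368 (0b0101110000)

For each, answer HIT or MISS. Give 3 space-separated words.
Answer: MISS HIT HIT

Derivation:
vaddr=368: (1,3) not in TLB -> MISS, insert
vaddr=361: (1,3) in TLB -> HIT
vaddr=368: (1,3) in TLB -> HIT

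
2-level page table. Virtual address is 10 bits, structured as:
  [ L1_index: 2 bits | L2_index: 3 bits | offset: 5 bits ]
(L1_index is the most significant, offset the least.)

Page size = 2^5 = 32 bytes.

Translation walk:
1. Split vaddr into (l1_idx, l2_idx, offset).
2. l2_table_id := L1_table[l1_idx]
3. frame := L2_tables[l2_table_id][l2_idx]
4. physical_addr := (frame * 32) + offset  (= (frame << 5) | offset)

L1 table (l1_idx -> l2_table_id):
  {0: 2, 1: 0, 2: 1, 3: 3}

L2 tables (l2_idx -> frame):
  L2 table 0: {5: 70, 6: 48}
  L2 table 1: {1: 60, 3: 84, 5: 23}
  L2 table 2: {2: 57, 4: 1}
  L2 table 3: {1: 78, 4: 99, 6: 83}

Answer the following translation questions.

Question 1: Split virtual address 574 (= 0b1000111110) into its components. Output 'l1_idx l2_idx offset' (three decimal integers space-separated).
vaddr = 574 = 0b1000111110
  top 2 bits -> l1_idx = 2
  next 3 bits -> l2_idx = 1
  bottom 5 bits -> offset = 30

Answer: 2 1 30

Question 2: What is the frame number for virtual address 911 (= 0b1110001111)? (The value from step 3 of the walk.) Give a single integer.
Answer: 99

Derivation:
vaddr = 911: l1_idx=3, l2_idx=4
L1[3] = 3; L2[3][4] = 99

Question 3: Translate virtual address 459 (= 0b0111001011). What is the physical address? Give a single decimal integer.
Answer: 1547

Derivation:
vaddr = 459 = 0b0111001011
Split: l1_idx=1, l2_idx=6, offset=11
L1[1] = 0
L2[0][6] = 48
paddr = 48 * 32 + 11 = 1547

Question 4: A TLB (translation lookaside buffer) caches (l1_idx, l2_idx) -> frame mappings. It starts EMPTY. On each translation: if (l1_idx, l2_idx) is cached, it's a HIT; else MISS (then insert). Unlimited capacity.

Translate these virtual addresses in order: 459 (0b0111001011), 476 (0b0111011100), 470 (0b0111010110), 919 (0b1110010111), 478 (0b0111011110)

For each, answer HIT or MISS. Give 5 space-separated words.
vaddr=459: (1,6) not in TLB -> MISS, insert
vaddr=476: (1,6) in TLB -> HIT
vaddr=470: (1,6) in TLB -> HIT
vaddr=919: (3,4) not in TLB -> MISS, insert
vaddr=478: (1,6) in TLB -> HIT

Answer: MISS HIT HIT MISS HIT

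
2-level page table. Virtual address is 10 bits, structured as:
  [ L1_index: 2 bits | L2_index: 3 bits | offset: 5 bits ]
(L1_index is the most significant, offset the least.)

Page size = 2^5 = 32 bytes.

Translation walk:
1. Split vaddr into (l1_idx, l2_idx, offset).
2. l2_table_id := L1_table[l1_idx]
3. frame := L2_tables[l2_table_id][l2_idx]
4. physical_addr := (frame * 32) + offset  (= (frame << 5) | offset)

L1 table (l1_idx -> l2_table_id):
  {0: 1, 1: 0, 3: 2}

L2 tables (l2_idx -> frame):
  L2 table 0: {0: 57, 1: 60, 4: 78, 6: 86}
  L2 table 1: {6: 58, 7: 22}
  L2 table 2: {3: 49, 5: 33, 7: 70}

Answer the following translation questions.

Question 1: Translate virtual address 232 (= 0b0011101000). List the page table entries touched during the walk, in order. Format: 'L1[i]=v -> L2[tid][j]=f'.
vaddr = 232 = 0b0011101000
Split: l1_idx=0, l2_idx=7, offset=8

Answer: L1[0]=1 -> L2[1][7]=22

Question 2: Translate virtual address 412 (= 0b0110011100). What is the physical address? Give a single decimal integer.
vaddr = 412 = 0b0110011100
Split: l1_idx=1, l2_idx=4, offset=28
L1[1] = 0
L2[0][4] = 78
paddr = 78 * 32 + 28 = 2524

Answer: 2524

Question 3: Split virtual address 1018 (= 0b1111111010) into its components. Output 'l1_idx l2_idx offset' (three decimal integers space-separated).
vaddr = 1018 = 0b1111111010
  top 2 bits -> l1_idx = 3
  next 3 bits -> l2_idx = 7
  bottom 5 bits -> offset = 26

Answer: 3 7 26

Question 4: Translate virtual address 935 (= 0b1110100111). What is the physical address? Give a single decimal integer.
Answer: 1063

Derivation:
vaddr = 935 = 0b1110100111
Split: l1_idx=3, l2_idx=5, offset=7
L1[3] = 2
L2[2][5] = 33
paddr = 33 * 32 + 7 = 1063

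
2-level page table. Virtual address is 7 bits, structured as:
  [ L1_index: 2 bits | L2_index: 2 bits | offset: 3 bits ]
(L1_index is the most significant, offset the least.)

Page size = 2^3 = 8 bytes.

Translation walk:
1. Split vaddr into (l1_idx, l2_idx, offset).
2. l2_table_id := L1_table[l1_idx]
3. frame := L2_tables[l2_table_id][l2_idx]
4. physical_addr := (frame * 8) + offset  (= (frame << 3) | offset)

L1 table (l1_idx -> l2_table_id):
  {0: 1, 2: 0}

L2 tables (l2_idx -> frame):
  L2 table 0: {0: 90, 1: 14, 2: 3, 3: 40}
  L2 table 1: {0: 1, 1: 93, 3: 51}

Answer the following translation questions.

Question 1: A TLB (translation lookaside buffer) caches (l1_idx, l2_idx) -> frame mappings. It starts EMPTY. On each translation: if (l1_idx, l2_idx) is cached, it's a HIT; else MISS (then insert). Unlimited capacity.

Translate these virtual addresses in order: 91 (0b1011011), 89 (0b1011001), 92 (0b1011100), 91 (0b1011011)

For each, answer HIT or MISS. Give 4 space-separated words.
vaddr=91: (2,3) not in TLB -> MISS, insert
vaddr=89: (2,3) in TLB -> HIT
vaddr=92: (2,3) in TLB -> HIT
vaddr=91: (2,3) in TLB -> HIT

Answer: MISS HIT HIT HIT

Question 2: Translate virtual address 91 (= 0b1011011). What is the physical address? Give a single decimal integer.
Answer: 323

Derivation:
vaddr = 91 = 0b1011011
Split: l1_idx=2, l2_idx=3, offset=3
L1[2] = 0
L2[0][3] = 40
paddr = 40 * 8 + 3 = 323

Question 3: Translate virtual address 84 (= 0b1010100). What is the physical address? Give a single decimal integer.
vaddr = 84 = 0b1010100
Split: l1_idx=2, l2_idx=2, offset=4
L1[2] = 0
L2[0][2] = 3
paddr = 3 * 8 + 4 = 28

Answer: 28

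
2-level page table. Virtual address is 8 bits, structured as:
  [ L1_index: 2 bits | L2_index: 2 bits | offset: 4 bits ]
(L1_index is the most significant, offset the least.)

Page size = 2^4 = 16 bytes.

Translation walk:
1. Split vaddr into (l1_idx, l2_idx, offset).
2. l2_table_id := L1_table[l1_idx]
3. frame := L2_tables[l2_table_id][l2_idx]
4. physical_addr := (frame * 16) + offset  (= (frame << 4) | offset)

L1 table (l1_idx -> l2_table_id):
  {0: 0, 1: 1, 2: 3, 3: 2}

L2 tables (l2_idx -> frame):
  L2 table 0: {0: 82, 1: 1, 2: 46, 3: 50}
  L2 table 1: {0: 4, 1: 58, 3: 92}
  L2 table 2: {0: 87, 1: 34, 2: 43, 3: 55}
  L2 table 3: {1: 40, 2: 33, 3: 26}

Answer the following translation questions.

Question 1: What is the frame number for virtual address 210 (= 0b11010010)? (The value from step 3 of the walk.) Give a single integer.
Answer: 34

Derivation:
vaddr = 210: l1_idx=3, l2_idx=1
L1[3] = 2; L2[2][1] = 34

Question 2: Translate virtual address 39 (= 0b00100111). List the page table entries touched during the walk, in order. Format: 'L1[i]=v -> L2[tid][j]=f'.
vaddr = 39 = 0b00100111
Split: l1_idx=0, l2_idx=2, offset=7

Answer: L1[0]=0 -> L2[0][2]=46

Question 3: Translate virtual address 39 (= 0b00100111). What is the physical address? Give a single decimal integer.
vaddr = 39 = 0b00100111
Split: l1_idx=0, l2_idx=2, offset=7
L1[0] = 0
L2[0][2] = 46
paddr = 46 * 16 + 7 = 743

Answer: 743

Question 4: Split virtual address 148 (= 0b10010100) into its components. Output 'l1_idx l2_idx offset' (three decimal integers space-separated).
Answer: 2 1 4

Derivation:
vaddr = 148 = 0b10010100
  top 2 bits -> l1_idx = 2
  next 2 bits -> l2_idx = 1
  bottom 4 bits -> offset = 4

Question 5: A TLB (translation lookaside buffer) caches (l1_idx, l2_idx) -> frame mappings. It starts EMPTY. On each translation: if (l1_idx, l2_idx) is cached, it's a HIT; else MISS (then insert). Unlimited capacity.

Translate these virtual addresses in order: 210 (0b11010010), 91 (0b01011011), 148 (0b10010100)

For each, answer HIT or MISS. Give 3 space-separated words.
Answer: MISS MISS MISS

Derivation:
vaddr=210: (3,1) not in TLB -> MISS, insert
vaddr=91: (1,1) not in TLB -> MISS, insert
vaddr=148: (2,1) not in TLB -> MISS, insert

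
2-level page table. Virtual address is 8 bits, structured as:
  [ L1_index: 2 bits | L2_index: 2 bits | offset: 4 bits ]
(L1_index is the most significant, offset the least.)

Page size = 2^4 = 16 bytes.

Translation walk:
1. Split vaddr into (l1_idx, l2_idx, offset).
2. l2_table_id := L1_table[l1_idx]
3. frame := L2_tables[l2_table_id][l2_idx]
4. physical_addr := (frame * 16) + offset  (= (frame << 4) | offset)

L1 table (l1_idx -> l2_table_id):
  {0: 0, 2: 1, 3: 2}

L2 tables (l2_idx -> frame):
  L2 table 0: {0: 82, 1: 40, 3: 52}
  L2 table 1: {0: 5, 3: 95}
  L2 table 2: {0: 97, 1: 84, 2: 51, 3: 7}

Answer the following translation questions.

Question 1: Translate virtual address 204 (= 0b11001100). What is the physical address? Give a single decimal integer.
vaddr = 204 = 0b11001100
Split: l1_idx=3, l2_idx=0, offset=12
L1[3] = 2
L2[2][0] = 97
paddr = 97 * 16 + 12 = 1564

Answer: 1564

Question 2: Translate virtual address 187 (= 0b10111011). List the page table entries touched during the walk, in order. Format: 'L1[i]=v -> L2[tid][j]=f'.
vaddr = 187 = 0b10111011
Split: l1_idx=2, l2_idx=3, offset=11

Answer: L1[2]=1 -> L2[1][3]=95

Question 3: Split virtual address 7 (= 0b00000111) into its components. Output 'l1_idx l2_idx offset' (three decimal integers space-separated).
Answer: 0 0 7

Derivation:
vaddr = 7 = 0b00000111
  top 2 bits -> l1_idx = 0
  next 2 bits -> l2_idx = 0
  bottom 4 bits -> offset = 7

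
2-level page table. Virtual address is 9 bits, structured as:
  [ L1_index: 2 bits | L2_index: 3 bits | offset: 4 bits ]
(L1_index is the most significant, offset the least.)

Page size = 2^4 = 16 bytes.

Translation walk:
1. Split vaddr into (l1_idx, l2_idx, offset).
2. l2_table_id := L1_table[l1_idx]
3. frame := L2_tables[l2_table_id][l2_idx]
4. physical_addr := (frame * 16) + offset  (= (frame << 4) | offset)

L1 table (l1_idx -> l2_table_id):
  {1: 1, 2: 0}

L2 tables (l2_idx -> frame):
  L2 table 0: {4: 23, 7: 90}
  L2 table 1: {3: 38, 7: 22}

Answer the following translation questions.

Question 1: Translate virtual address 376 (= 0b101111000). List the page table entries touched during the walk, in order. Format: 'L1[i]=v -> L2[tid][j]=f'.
Answer: L1[2]=0 -> L2[0][7]=90

Derivation:
vaddr = 376 = 0b101111000
Split: l1_idx=2, l2_idx=7, offset=8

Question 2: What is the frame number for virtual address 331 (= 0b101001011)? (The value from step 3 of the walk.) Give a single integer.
Answer: 23

Derivation:
vaddr = 331: l1_idx=2, l2_idx=4
L1[2] = 0; L2[0][4] = 23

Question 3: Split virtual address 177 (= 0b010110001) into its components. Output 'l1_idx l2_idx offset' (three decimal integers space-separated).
Answer: 1 3 1

Derivation:
vaddr = 177 = 0b010110001
  top 2 bits -> l1_idx = 1
  next 3 bits -> l2_idx = 3
  bottom 4 bits -> offset = 1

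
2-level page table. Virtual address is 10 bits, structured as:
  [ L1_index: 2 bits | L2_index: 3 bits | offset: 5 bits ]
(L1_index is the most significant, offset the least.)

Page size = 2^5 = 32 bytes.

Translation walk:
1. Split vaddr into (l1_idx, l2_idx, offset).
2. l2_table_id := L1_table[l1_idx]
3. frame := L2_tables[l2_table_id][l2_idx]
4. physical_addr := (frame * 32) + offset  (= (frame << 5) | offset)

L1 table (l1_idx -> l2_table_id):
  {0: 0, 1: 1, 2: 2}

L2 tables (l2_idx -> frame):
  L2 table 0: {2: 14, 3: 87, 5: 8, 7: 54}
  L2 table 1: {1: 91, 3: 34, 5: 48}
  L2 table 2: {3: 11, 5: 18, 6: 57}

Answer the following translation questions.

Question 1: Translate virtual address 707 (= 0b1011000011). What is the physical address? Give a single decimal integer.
vaddr = 707 = 0b1011000011
Split: l1_idx=2, l2_idx=6, offset=3
L1[2] = 2
L2[2][6] = 57
paddr = 57 * 32 + 3 = 1827

Answer: 1827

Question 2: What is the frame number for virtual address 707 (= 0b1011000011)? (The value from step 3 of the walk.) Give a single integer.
vaddr = 707: l1_idx=2, l2_idx=6
L1[2] = 2; L2[2][6] = 57

Answer: 57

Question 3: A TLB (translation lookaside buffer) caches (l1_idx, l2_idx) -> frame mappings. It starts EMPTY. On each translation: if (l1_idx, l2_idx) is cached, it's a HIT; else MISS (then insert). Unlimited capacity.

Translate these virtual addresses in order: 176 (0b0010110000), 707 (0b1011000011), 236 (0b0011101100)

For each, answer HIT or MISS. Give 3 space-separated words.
vaddr=176: (0,5) not in TLB -> MISS, insert
vaddr=707: (2,6) not in TLB -> MISS, insert
vaddr=236: (0,7) not in TLB -> MISS, insert

Answer: MISS MISS MISS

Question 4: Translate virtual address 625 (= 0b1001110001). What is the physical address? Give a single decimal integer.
vaddr = 625 = 0b1001110001
Split: l1_idx=2, l2_idx=3, offset=17
L1[2] = 2
L2[2][3] = 11
paddr = 11 * 32 + 17 = 369

Answer: 369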